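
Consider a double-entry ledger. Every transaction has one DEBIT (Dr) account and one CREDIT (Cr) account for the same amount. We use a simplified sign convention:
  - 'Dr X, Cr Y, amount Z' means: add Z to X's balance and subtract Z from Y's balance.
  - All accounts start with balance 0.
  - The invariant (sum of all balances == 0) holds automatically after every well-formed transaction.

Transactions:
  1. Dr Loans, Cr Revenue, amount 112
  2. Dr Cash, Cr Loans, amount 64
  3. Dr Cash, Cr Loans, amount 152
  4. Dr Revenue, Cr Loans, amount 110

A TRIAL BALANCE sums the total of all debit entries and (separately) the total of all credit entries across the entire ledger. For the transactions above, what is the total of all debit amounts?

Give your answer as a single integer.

Txn 1: debit+=112
Txn 2: debit+=64
Txn 3: debit+=152
Txn 4: debit+=110
Total debits = 438

Answer: 438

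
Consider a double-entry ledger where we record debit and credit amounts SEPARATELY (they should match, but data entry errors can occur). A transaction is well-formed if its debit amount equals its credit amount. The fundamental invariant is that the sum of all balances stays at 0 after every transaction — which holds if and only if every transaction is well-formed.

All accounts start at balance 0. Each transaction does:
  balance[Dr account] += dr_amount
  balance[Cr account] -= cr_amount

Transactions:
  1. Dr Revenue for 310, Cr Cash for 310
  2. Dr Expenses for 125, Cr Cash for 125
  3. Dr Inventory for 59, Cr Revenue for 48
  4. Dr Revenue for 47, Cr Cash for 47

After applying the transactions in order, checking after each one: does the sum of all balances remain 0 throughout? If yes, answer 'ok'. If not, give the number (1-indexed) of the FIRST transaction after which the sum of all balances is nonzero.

After txn 1: dr=310 cr=310 sum_balances=0
After txn 2: dr=125 cr=125 sum_balances=0
After txn 3: dr=59 cr=48 sum_balances=11
After txn 4: dr=47 cr=47 sum_balances=11

Answer: 3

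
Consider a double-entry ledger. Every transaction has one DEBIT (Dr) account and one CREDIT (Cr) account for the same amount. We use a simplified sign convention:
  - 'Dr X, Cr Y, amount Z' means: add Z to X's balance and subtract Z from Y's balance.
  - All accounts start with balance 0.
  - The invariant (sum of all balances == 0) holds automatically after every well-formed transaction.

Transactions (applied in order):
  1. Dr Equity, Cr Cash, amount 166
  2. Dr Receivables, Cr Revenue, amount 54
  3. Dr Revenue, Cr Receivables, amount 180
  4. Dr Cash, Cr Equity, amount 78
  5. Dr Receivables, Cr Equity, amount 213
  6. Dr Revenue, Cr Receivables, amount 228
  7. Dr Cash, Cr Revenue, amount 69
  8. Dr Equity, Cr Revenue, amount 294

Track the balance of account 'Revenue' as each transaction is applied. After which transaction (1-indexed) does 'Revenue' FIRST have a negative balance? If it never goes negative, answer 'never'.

After txn 1: Revenue=0
After txn 2: Revenue=-54

Answer: 2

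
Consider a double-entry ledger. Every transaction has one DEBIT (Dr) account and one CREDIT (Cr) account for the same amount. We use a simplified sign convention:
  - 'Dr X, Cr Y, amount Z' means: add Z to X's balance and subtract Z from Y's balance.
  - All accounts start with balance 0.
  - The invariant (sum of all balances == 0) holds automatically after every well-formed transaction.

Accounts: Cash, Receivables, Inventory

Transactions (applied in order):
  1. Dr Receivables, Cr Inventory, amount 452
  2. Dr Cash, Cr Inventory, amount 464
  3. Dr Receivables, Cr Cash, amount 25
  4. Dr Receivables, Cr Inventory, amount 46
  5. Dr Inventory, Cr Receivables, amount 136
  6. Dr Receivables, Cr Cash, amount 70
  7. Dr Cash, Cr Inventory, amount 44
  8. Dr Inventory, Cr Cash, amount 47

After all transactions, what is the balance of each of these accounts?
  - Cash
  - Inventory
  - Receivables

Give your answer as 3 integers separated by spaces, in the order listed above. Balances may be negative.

After txn 1 (Dr Receivables, Cr Inventory, amount 452): Inventory=-452 Receivables=452
After txn 2 (Dr Cash, Cr Inventory, amount 464): Cash=464 Inventory=-916 Receivables=452
After txn 3 (Dr Receivables, Cr Cash, amount 25): Cash=439 Inventory=-916 Receivables=477
After txn 4 (Dr Receivables, Cr Inventory, amount 46): Cash=439 Inventory=-962 Receivables=523
After txn 5 (Dr Inventory, Cr Receivables, amount 136): Cash=439 Inventory=-826 Receivables=387
After txn 6 (Dr Receivables, Cr Cash, amount 70): Cash=369 Inventory=-826 Receivables=457
After txn 7 (Dr Cash, Cr Inventory, amount 44): Cash=413 Inventory=-870 Receivables=457
After txn 8 (Dr Inventory, Cr Cash, amount 47): Cash=366 Inventory=-823 Receivables=457

Answer: 366 -823 457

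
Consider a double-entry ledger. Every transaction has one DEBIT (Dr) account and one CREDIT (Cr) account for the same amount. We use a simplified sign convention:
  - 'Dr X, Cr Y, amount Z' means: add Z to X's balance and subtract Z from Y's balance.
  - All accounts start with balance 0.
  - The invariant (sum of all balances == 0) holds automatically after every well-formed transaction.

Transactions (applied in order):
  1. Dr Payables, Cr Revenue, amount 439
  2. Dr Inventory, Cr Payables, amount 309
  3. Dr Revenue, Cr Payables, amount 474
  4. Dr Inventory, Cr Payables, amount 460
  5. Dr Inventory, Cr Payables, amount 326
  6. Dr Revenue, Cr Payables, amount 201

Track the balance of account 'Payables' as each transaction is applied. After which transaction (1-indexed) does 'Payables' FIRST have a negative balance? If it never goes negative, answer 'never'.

After txn 1: Payables=439
After txn 2: Payables=130
After txn 3: Payables=-344

Answer: 3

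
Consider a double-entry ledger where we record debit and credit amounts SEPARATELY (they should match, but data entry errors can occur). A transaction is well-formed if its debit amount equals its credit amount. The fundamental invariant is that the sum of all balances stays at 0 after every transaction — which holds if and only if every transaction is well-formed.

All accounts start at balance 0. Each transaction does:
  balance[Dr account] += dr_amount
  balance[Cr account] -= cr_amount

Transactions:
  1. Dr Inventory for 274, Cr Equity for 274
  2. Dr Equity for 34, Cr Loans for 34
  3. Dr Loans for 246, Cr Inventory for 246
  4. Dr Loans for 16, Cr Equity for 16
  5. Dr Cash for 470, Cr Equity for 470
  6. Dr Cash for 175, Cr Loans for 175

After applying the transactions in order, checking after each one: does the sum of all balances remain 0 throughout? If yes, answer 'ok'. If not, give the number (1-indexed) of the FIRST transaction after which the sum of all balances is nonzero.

After txn 1: dr=274 cr=274 sum_balances=0
After txn 2: dr=34 cr=34 sum_balances=0
After txn 3: dr=246 cr=246 sum_balances=0
After txn 4: dr=16 cr=16 sum_balances=0
After txn 5: dr=470 cr=470 sum_balances=0
After txn 6: dr=175 cr=175 sum_balances=0

Answer: ok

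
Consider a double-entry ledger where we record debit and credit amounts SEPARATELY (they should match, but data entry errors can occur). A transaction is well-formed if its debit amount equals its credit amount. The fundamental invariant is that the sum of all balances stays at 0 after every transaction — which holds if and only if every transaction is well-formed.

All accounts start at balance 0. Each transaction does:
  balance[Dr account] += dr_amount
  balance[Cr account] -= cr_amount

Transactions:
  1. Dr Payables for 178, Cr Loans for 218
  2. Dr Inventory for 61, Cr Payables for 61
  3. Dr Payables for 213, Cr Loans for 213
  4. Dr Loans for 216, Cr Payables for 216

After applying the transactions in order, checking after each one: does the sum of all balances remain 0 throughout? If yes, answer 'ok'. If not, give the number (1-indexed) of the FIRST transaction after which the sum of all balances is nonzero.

Answer: 1

Derivation:
After txn 1: dr=178 cr=218 sum_balances=-40
After txn 2: dr=61 cr=61 sum_balances=-40
After txn 3: dr=213 cr=213 sum_balances=-40
After txn 4: dr=216 cr=216 sum_balances=-40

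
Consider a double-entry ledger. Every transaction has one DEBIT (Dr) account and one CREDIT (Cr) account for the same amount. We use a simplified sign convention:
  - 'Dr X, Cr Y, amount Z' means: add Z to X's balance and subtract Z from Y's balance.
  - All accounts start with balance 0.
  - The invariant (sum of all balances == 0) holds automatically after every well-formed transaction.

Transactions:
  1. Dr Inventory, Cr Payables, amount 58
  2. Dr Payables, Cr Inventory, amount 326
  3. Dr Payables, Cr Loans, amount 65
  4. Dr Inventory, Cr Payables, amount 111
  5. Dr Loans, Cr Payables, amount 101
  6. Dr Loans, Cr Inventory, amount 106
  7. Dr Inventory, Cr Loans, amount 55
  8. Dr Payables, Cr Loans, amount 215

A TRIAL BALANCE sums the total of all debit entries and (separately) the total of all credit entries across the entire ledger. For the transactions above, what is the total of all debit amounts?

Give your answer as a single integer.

Answer: 1037

Derivation:
Txn 1: debit+=58
Txn 2: debit+=326
Txn 3: debit+=65
Txn 4: debit+=111
Txn 5: debit+=101
Txn 6: debit+=106
Txn 7: debit+=55
Txn 8: debit+=215
Total debits = 1037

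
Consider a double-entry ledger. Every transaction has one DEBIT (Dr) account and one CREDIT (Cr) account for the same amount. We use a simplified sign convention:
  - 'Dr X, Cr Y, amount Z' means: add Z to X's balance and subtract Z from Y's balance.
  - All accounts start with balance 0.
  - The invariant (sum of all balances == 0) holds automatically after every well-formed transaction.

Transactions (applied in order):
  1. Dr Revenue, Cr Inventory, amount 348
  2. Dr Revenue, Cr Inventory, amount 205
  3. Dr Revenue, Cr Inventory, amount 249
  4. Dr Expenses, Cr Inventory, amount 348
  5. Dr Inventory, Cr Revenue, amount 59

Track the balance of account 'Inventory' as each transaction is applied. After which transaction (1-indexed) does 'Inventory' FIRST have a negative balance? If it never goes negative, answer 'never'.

After txn 1: Inventory=-348

Answer: 1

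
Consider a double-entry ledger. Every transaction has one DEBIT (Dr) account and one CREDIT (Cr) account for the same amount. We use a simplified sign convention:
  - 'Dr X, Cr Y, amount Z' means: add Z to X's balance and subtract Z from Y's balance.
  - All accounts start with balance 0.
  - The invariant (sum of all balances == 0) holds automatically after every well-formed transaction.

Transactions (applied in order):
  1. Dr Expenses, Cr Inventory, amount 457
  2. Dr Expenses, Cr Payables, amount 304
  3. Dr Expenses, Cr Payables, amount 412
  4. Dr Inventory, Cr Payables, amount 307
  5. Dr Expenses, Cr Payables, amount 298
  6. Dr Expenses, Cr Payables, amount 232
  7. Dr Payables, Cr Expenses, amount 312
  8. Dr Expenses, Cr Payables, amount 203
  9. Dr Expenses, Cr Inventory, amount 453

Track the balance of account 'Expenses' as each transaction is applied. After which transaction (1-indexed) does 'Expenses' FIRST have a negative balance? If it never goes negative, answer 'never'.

After txn 1: Expenses=457
After txn 2: Expenses=761
After txn 3: Expenses=1173
After txn 4: Expenses=1173
After txn 5: Expenses=1471
After txn 6: Expenses=1703
After txn 7: Expenses=1391
After txn 8: Expenses=1594
After txn 9: Expenses=2047

Answer: never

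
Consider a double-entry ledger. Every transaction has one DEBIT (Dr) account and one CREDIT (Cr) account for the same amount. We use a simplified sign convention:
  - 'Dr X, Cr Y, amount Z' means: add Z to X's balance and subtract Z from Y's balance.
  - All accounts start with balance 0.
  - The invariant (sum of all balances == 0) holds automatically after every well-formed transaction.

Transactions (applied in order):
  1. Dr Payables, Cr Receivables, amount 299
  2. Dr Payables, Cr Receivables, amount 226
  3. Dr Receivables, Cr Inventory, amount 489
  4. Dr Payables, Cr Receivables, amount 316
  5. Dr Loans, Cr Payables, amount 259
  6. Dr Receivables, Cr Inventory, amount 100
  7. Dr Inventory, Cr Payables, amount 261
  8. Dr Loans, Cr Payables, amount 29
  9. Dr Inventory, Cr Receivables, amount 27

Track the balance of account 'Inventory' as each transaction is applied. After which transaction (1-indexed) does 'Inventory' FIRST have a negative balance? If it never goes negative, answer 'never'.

After txn 1: Inventory=0
After txn 2: Inventory=0
After txn 3: Inventory=-489

Answer: 3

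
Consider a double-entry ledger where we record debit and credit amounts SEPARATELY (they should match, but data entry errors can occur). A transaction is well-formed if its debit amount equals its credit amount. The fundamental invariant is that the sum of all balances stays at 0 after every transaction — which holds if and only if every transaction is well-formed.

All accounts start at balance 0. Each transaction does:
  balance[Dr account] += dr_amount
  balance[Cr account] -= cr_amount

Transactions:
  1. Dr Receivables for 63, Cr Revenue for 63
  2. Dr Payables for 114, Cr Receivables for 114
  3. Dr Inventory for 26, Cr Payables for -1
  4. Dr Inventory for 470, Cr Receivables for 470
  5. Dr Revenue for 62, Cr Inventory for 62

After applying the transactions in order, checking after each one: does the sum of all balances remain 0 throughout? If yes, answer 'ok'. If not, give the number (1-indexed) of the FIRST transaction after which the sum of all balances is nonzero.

After txn 1: dr=63 cr=63 sum_balances=0
After txn 2: dr=114 cr=114 sum_balances=0
After txn 3: dr=26 cr=-1 sum_balances=27
After txn 4: dr=470 cr=470 sum_balances=27
After txn 5: dr=62 cr=62 sum_balances=27

Answer: 3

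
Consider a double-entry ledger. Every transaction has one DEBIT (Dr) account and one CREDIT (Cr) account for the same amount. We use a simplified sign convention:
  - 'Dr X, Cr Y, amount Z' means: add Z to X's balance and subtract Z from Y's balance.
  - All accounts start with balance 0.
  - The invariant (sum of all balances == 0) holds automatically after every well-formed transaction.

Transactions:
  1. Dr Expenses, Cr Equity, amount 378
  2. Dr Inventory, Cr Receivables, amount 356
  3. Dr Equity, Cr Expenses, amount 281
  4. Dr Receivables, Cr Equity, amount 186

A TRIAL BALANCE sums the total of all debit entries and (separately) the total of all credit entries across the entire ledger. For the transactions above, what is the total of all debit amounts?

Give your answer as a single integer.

Answer: 1201

Derivation:
Txn 1: debit+=378
Txn 2: debit+=356
Txn 3: debit+=281
Txn 4: debit+=186
Total debits = 1201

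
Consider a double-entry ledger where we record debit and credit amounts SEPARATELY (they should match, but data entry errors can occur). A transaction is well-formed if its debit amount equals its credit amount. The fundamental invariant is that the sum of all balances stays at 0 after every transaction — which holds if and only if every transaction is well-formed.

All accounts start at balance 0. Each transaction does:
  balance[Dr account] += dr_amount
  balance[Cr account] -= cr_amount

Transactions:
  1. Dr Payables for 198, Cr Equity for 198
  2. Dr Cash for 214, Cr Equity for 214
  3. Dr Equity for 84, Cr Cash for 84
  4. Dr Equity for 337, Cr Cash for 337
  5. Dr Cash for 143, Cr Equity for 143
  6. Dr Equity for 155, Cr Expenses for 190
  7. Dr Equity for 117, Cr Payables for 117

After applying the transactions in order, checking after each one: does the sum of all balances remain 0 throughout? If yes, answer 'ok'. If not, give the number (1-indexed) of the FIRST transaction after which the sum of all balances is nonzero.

Answer: 6

Derivation:
After txn 1: dr=198 cr=198 sum_balances=0
After txn 2: dr=214 cr=214 sum_balances=0
After txn 3: dr=84 cr=84 sum_balances=0
After txn 4: dr=337 cr=337 sum_balances=0
After txn 5: dr=143 cr=143 sum_balances=0
After txn 6: dr=155 cr=190 sum_balances=-35
After txn 7: dr=117 cr=117 sum_balances=-35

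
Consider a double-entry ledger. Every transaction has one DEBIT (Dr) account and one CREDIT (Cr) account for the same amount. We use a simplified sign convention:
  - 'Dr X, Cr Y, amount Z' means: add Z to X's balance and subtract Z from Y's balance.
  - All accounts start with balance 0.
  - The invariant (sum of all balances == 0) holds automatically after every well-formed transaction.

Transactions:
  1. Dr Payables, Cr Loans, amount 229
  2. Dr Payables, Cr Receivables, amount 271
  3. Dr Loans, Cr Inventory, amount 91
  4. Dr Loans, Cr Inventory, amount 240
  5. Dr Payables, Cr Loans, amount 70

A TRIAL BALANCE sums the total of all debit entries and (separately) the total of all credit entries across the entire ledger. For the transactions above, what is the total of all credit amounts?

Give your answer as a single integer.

Answer: 901

Derivation:
Txn 1: credit+=229
Txn 2: credit+=271
Txn 3: credit+=91
Txn 4: credit+=240
Txn 5: credit+=70
Total credits = 901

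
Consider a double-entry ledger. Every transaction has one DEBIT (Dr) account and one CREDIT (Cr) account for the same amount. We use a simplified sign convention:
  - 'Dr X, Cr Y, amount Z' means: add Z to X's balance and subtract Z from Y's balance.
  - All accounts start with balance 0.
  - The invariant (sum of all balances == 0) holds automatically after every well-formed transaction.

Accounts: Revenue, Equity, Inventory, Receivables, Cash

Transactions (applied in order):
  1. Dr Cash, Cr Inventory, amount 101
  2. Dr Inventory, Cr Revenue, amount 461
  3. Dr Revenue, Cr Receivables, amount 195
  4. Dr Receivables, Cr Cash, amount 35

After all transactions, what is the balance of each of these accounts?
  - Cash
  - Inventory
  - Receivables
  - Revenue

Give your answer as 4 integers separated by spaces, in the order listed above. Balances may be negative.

After txn 1 (Dr Cash, Cr Inventory, amount 101): Cash=101 Inventory=-101
After txn 2 (Dr Inventory, Cr Revenue, amount 461): Cash=101 Inventory=360 Revenue=-461
After txn 3 (Dr Revenue, Cr Receivables, amount 195): Cash=101 Inventory=360 Receivables=-195 Revenue=-266
After txn 4 (Dr Receivables, Cr Cash, amount 35): Cash=66 Inventory=360 Receivables=-160 Revenue=-266

Answer: 66 360 -160 -266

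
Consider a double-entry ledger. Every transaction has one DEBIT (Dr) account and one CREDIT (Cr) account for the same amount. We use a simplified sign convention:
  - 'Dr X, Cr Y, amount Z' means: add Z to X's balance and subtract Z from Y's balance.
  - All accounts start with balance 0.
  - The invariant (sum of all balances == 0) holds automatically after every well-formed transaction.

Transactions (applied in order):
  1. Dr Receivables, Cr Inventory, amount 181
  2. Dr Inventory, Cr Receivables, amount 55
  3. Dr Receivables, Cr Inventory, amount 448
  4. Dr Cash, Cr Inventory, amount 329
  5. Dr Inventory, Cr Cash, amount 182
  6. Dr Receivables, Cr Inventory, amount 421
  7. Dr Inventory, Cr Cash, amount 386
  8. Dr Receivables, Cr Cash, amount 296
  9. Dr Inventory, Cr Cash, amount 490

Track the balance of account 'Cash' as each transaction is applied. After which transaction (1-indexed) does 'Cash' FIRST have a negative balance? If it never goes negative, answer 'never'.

After txn 1: Cash=0
After txn 2: Cash=0
After txn 3: Cash=0
After txn 4: Cash=329
After txn 5: Cash=147
After txn 6: Cash=147
After txn 7: Cash=-239

Answer: 7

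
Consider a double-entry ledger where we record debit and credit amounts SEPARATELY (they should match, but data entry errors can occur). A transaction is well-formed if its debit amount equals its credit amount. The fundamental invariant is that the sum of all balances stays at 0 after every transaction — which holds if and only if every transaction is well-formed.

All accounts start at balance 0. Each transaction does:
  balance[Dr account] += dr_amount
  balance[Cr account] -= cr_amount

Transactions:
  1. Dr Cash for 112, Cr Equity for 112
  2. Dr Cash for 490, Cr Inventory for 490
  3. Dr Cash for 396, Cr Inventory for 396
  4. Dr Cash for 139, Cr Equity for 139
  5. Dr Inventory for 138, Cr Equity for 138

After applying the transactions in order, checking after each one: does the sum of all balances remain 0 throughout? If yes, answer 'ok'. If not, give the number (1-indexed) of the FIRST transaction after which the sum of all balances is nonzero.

After txn 1: dr=112 cr=112 sum_balances=0
After txn 2: dr=490 cr=490 sum_balances=0
After txn 3: dr=396 cr=396 sum_balances=0
After txn 4: dr=139 cr=139 sum_balances=0
After txn 5: dr=138 cr=138 sum_balances=0

Answer: ok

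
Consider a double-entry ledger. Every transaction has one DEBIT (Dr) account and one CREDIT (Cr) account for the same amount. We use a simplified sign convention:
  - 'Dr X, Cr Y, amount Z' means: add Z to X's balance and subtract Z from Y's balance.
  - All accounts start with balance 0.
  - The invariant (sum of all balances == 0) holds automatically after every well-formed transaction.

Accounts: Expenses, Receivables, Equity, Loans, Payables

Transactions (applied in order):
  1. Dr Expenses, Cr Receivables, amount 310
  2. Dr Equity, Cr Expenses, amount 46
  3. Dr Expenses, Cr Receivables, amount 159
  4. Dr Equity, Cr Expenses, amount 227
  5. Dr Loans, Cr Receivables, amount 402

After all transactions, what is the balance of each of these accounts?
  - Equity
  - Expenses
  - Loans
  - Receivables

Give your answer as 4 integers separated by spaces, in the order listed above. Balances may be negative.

Answer: 273 196 402 -871

Derivation:
After txn 1 (Dr Expenses, Cr Receivables, amount 310): Expenses=310 Receivables=-310
After txn 2 (Dr Equity, Cr Expenses, amount 46): Equity=46 Expenses=264 Receivables=-310
After txn 3 (Dr Expenses, Cr Receivables, amount 159): Equity=46 Expenses=423 Receivables=-469
After txn 4 (Dr Equity, Cr Expenses, amount 227): Equity=273 Expenses=196 Receivables=-469
After txn 5 (Dr Loans, Cr Receivables, amount 402): Equity=273 Expenses=196 Loans=402 Receivables=-871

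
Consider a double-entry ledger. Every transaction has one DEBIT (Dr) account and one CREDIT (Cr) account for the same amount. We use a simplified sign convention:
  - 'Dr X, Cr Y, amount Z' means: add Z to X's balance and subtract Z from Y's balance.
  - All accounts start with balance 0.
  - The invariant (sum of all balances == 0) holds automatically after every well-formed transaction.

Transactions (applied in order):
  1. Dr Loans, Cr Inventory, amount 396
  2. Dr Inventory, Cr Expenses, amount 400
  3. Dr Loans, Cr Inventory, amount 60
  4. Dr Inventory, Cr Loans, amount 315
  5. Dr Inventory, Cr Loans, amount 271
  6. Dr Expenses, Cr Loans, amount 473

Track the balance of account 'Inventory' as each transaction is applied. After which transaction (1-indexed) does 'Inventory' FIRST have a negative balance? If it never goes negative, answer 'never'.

After txn 1: Inventory=-396

Answer: 1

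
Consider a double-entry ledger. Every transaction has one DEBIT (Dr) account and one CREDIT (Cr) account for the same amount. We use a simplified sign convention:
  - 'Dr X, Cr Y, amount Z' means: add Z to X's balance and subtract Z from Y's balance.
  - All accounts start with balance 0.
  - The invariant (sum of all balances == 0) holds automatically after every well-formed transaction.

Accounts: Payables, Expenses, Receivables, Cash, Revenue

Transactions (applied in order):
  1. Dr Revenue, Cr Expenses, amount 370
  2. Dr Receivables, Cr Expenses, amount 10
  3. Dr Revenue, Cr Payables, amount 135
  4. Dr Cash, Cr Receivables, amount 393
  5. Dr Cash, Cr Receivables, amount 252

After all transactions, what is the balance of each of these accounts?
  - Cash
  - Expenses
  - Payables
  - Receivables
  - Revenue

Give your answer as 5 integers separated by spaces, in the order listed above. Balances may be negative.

Answer: 645 -380 -135 -635 505

Derivation:
After txn 1 (Dr Revenue, Cr Expenses, amount 370): Expenses=-370 Revenue=370
After txn 2 (Dr Receivables, Cr Expenses, amount 10): Expenses=-380 Receivables=10 Revenue=370
After txn 3 (Dr Revenue, Cr Payables, amount 135): Expenses=-380 Payables=-135 Receivables=10 Revenue=505
After txn 4 (Dr Cash, Cr Receivables, amount 393): Cash=393 Expenses=-380 Payables=-135 Receivables=-383 Revenue=505
After txn 5 (Dr Cash, Cr Receivables, amount 252): Cash=645 Expenses=-380 Payables=-135 Receivables=-635 Revenue=505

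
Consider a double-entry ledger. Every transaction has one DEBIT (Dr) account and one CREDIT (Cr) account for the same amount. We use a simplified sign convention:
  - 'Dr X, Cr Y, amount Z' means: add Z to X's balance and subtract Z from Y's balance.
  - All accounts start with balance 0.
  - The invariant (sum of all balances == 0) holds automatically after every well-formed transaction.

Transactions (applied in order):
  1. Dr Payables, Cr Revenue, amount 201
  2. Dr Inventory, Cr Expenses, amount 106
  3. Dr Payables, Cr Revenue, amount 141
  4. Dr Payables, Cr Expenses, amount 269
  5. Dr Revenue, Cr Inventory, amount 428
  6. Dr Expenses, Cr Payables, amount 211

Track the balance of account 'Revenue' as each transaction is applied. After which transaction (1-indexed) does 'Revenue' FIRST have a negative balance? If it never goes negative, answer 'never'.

After txn 1: Revenue=-201

Answer: 1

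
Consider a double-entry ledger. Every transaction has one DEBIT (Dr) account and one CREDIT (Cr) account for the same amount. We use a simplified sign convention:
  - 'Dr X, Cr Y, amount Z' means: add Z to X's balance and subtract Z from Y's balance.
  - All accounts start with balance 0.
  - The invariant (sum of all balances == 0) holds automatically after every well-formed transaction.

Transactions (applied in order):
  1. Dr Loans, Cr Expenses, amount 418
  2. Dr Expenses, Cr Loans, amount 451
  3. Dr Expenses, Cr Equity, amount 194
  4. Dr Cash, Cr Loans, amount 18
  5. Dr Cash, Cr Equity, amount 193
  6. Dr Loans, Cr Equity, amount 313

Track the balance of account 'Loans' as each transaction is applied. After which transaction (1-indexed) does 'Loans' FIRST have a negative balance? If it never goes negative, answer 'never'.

Answer: 2

Derivation:
After txn 1: Loans=418
After txn 2: Loans=-33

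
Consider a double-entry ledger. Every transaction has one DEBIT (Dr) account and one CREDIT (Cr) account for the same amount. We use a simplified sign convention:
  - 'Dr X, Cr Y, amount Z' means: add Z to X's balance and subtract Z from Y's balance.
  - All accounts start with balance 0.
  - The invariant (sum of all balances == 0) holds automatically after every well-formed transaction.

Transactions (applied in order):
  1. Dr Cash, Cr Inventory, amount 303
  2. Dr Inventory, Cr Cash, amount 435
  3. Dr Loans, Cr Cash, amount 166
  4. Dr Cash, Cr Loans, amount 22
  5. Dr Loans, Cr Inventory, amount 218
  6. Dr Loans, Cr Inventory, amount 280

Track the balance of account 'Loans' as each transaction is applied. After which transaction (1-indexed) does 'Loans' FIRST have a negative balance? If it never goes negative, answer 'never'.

After txn 1: Loans=0
After txn 2: Loans=0
After txn 3: Loans=166
After txn 4: Loans=144
After txn 5: Loans=362
After txn 6: Loans=642

Answer: never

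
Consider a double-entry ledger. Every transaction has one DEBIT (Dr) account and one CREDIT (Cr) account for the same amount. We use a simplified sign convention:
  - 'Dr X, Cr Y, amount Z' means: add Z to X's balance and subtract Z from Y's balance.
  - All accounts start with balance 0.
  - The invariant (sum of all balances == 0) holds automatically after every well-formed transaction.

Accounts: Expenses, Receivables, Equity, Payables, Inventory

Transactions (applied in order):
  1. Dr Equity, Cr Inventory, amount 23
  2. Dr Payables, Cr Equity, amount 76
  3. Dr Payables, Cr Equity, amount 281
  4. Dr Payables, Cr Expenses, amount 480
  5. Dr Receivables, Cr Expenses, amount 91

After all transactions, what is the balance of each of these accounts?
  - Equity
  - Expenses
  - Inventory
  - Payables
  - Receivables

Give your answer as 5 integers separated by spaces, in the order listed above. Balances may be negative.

Answer: -334 -571 -23 837 91

Derivation:
After txn 1 (Dr Equity, Cr Inventory, amount 23): Equity=23 Inventory=-23
After txn 2 (Dr Payables, Cr Equity, amount 76): Equity=-53 Inventory=-23 Payables=76
After txn 3 (Dr Payables, Cr Equity, amount 281): Equity=-334 Inventory=-23 Payables=357
After txn 4 (Dr Payables, Cr Expenses, amount 480): Equity=-334 Expenses=-480 Inventory=-23 Payables=837
After txn 5 (Dr Receivables, Cr Expenses, amount 91): Equity=-334 Expenses=-571 Inventory=-23 Payables=837 Receivables=91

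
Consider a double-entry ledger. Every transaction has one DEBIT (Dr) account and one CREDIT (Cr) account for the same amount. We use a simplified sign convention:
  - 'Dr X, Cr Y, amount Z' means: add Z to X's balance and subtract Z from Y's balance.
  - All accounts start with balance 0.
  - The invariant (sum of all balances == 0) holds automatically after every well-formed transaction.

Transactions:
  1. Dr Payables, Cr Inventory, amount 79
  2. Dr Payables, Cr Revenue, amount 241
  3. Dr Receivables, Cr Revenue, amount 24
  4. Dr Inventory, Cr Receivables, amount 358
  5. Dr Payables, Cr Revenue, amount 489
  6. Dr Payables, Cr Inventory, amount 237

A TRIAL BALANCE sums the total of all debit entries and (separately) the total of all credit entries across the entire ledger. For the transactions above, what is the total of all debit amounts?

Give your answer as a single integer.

Txn 1: debit+=79
Txn 2: debit+=241
Txn 3: debit+=24
Txn 4: debit+=358
Txn 5: debit+=489
Txn 6: debit+=237
Total debits = 1428

Answer: 1428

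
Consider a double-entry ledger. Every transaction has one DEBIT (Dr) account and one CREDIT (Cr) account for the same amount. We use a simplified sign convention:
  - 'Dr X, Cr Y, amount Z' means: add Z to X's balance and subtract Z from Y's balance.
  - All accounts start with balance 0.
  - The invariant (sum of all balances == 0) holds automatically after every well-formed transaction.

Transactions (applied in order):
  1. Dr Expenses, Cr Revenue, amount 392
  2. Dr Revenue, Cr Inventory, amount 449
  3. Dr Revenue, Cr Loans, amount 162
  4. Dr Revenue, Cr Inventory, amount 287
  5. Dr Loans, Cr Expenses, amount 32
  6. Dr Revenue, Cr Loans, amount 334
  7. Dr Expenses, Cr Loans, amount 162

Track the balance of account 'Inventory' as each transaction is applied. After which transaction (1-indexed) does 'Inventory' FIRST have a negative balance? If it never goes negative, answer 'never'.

After txn 1: Inventory=0
After txn 2: Inventory=-449

Answer: 2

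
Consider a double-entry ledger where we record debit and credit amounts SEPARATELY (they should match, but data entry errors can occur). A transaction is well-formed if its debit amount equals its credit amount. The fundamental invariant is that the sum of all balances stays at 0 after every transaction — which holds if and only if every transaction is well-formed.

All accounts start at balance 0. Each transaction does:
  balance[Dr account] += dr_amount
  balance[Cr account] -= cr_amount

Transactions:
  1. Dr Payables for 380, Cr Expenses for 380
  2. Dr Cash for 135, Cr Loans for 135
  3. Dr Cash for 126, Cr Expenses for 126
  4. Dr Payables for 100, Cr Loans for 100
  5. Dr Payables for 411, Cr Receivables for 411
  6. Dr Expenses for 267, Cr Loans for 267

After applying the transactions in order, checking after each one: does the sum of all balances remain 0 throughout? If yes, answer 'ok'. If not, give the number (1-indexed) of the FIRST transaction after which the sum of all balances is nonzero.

Answer: ok

Derivation:
After txn 1: dr=380 cr=380 sum_balances=0
After txn 2: dr=135 cr=135 sum_balances=0
After txn 3: dr=126 cr=126 sum_balances=0
After txn 4: dr=100 cr=100 sum_balances=0
After txn 5: dr=411 cr=411 sum_balances=0
After txn 6: dr=267 cr=267 sum_balances=0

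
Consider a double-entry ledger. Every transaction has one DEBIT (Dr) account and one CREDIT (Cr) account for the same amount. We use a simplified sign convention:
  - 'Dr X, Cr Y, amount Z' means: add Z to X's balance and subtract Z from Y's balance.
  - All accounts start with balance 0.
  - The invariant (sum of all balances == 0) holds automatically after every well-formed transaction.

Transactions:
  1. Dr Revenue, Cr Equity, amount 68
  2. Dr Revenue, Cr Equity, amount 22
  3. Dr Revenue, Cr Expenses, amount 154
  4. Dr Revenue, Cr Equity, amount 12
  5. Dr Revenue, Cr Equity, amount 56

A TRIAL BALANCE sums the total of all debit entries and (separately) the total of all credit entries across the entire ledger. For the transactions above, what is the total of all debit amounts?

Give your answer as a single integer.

Txn 1: debit+=68
Txn 2: debit+=22
Txn 3: debit+=154
Txn 4: debit+=12
Txn 5: debit+=56
Total debits = 312

Answer: 312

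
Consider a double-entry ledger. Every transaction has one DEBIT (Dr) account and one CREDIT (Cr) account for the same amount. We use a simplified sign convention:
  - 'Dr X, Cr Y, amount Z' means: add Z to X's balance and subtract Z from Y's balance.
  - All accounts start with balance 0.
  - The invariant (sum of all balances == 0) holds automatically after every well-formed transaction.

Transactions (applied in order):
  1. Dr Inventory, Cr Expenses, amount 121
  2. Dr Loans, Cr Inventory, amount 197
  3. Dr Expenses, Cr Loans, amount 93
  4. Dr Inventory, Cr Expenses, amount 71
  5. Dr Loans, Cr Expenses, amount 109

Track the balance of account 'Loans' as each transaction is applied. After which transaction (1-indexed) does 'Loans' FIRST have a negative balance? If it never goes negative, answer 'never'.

Answer: never

Derivation:
After txn 1: Loans=0
After txn 2: Loans=197
After txn 3: Loans=104
After txn 4: Loans=104
After txn 5: Loans=213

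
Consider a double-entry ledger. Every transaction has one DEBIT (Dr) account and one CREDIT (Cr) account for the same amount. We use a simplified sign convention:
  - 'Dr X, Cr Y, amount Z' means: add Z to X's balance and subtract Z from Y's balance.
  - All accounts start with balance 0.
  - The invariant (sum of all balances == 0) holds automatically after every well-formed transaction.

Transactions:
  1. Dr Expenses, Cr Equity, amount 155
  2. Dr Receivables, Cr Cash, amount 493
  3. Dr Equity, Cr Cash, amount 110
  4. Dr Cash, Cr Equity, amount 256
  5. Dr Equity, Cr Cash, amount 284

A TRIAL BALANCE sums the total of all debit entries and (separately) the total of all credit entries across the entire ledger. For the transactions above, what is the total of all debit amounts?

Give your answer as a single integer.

Txn 1: debit+=155
Txn 2: debit+=493
Txn 3: debit+=110
Txn 4: debit+=256
Txn 5: debit+=284
Total debits = 1298

Answer: 1298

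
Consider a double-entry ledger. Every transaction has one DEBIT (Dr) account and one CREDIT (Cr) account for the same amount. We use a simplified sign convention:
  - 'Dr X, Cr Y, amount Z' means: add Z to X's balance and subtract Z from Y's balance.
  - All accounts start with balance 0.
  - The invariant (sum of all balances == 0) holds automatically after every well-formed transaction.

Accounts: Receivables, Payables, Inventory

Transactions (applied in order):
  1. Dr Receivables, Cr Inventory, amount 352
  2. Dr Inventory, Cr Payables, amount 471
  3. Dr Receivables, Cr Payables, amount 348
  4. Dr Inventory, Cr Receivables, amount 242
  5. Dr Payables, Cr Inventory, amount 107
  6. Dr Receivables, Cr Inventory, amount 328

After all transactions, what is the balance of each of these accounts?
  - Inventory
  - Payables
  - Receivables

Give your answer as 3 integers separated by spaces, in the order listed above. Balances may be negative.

Answer: -74 -712 786

Derivation:
After txn 1 (Dr Receivables, Cr Inventory, amount 352): Inventory=-352 Receivables=352
After txn 2 (Dr Inventory, Cr Payables, amount 471): Inventory=119 Payables=-471 Receivables=352
After txn 3 (Dr Receivables, Cr Payables, amount 348): Inventory=119 Payables=-819 Receivables=700
After txn 4 (Dr Inventory, Cr Receivables, amount 242): Inventory=361 Payables=-819 Receivables=458
After txn 5 (Dr Payables, Cr Inventory, amount 107): Inventory=254 Payables=-712 Receivables=458
After txn 6 (Dr Receivables, Cr Inventory, amount 328): Inventory=-74 Payables=-712 Receivables=786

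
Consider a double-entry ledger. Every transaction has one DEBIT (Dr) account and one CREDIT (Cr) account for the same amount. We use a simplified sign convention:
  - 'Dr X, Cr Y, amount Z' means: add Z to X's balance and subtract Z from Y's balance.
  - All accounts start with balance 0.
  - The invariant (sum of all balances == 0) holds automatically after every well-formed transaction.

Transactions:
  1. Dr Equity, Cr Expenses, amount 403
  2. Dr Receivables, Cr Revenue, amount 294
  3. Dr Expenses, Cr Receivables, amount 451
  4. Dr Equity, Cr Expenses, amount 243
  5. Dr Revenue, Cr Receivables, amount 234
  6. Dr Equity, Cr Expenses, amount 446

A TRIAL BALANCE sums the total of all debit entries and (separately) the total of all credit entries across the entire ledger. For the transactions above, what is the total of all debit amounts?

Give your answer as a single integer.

Txn 1: debit+=403
Txn 2: debit+=294
Txn 3: debit+=451
Txn 4: debit+=243
Txn 5: debit+=234
Txn 6: debit+=446
Total debits = 2071

Answer: 2071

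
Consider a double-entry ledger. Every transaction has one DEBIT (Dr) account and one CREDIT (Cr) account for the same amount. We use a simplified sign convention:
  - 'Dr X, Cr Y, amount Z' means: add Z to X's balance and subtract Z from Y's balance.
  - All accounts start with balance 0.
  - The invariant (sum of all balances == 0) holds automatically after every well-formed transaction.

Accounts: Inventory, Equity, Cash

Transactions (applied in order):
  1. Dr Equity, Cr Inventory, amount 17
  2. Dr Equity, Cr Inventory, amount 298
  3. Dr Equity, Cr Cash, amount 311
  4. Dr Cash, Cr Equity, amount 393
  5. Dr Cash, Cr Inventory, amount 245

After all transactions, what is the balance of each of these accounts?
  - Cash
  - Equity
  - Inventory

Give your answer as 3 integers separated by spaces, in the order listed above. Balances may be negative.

Answer: 327 233 -560

Derivation:
After txn 1 (Dr Equity, Cr Inventory, amount 17): Equity=17 Inventory=-17
After txn 2 (Dr Equity, Cr Inventory, amount 298): Equity=315 Inventory=-315
After txn 3 (Dr Equity, Cr Cash, amount 311): Cash=-311 Equity=626 Inventory=-315
After txn 4 (Dr Cash, Cr Equity, amount 393): Cash=82 Equity=233 Inventory=-315
After txn 5 (Dr Cash, Cr Inventory, amount 245): Cash=327 Equity=233 Inventory=-560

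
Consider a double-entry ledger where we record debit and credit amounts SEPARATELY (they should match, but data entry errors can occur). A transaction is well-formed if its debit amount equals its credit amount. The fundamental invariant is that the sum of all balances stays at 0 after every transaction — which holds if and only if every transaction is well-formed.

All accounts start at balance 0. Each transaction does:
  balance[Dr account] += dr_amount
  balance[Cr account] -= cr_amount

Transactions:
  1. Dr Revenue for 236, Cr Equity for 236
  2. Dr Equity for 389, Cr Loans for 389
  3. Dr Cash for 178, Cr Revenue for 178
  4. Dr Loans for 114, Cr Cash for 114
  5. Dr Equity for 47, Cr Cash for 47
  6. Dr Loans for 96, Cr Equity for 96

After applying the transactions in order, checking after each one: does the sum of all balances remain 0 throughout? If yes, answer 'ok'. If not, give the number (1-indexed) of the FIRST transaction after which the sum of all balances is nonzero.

Answer: ok

Derivation:
After txn 1: dr=236 cr=236 sum_balances=0
After txn 2: dr=389 cr=389 sum_balances=0
After txn 3: dr=178 cr=178 sum_balances=0
After txn 4: dr=114 cr=114 sum_balances=0
After txn 5: dr=47 cr=47 sum_balances=0
After txn 6: dr=96 cr=96 sum_balances=0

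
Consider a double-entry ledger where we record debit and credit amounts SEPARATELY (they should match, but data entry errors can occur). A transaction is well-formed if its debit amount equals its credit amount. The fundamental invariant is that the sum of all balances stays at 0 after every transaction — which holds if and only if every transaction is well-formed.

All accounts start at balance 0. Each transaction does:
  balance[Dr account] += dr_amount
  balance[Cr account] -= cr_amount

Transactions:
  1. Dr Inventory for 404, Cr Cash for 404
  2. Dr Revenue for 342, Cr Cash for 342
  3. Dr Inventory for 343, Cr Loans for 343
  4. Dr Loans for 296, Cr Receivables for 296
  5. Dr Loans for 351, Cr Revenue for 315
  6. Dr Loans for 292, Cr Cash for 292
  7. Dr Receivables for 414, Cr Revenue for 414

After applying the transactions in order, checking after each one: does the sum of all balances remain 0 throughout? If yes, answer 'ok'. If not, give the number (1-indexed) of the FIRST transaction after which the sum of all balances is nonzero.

After txn 1: dr=404 cr=404 sum_balances=0
After txn 2: dr=342 cr=342 sum_balances=0
After txn 3: dr=343 cr=343 sum_balances=0
After txn 4: dr=296 cr=296 sum_balances=0
After txn 5: dr=351 cr=315 sum_balances=36
After txn 6: dr=292 cr=292 sum_balances=36
After txn 7: dr=414 cr=414 sum_balances=36

Answer: 5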